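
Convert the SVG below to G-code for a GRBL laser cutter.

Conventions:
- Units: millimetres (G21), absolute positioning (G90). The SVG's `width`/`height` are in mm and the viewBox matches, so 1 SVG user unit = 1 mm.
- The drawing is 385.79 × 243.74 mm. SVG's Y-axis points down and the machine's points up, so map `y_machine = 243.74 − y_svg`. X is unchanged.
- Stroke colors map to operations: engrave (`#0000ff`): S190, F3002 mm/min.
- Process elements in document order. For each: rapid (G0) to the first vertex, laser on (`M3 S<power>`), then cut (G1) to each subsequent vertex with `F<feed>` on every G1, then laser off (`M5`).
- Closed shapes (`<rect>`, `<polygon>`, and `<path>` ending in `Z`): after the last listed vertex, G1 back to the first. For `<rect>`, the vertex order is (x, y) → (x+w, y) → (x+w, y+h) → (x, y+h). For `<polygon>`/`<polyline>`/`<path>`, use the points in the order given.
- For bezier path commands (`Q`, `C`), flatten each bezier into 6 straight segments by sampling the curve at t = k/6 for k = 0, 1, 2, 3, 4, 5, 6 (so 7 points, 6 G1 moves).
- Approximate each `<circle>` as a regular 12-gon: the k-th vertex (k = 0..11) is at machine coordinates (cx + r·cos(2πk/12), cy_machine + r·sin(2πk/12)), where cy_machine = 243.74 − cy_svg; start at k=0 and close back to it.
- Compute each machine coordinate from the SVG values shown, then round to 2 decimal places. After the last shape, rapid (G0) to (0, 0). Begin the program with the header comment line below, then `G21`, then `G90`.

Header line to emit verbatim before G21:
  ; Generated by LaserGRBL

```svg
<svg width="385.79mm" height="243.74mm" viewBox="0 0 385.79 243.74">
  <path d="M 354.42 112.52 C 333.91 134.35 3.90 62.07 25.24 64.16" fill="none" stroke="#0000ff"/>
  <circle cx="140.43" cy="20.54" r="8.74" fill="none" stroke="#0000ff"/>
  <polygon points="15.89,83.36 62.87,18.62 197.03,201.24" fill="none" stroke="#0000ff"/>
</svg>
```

1 u = 1 mm; y_m = 243.74 − y.

[1] `<path>` cubic bezier, #0000ff→engrave S190 F3002: (354.42,131.22) → (321.43,127.37) → (255.22,134.52) → (174.14,148.00) → (96.54,163.12) → (40.79,175.21) → (25.24,179.58)

[2] `<circle>` circle, #0000ff→engrave S190 F3002: (149.17,223.20) → (148.00,227.57) → (144.80,230.77) → (140.43,231.94) → (136.06,230.77) → (132.86,227.57) → (131.69,223.20) → (132.86,218.83) → (136.06,215.63) → (140.43,214.46) → (144.80,215.63) → (148.00,218.83) → (149.17,223.20) (closed)

[3] `<polygon>` closed polygon, #0000ff→engrave S190 F3002: (15.89,160.38) → (62.87,225.12) → (197.03,42.50) → (15.89,160.38) (closed)

; Generated by LaserGRBL
G21
G90
G0 X354.42 Y131.22
M3 S190
G1 X321.43 Y127.37 F3002
G1 X255.22 Y134.52 F3002
G1 X174.14 Y148.00 F3002
G1 X96.54 Y163.12 F3002
G1 X40.79 Y175.21 F3002
G1 X25.24 Y179.58 F3002
M5
G0 X149.17 Y223.20
M3 S190
G1 X148.00 Y227.57 F3002
G1 X144.80 Y230.77 F3002
G1 X140.43 Y231.94 F3002
G1 X136.06 Y230.77 F3002
G1 X132.86 Y227.57 F3002
G1 X131.69 Y223.20 F3002
G1 X132.86 Y218.83 F3002
G1 X136.06 Y215.63 F3002
G1 X140.43 Y214.46 F3002
G1 X144.80 Y215.63 F3002
G1 X148.00 Y218.83 F3002
G1 X149.17 Y223.20 F3002
M5
G0 X15.89 Y160.38
M3 S190
G1 X62.87 Y225.12 F3002
G1 X197.03 Y42.50 F3002
G1 X15.89 Y160.38 F3002
M5
G0 X0.00 Y0.00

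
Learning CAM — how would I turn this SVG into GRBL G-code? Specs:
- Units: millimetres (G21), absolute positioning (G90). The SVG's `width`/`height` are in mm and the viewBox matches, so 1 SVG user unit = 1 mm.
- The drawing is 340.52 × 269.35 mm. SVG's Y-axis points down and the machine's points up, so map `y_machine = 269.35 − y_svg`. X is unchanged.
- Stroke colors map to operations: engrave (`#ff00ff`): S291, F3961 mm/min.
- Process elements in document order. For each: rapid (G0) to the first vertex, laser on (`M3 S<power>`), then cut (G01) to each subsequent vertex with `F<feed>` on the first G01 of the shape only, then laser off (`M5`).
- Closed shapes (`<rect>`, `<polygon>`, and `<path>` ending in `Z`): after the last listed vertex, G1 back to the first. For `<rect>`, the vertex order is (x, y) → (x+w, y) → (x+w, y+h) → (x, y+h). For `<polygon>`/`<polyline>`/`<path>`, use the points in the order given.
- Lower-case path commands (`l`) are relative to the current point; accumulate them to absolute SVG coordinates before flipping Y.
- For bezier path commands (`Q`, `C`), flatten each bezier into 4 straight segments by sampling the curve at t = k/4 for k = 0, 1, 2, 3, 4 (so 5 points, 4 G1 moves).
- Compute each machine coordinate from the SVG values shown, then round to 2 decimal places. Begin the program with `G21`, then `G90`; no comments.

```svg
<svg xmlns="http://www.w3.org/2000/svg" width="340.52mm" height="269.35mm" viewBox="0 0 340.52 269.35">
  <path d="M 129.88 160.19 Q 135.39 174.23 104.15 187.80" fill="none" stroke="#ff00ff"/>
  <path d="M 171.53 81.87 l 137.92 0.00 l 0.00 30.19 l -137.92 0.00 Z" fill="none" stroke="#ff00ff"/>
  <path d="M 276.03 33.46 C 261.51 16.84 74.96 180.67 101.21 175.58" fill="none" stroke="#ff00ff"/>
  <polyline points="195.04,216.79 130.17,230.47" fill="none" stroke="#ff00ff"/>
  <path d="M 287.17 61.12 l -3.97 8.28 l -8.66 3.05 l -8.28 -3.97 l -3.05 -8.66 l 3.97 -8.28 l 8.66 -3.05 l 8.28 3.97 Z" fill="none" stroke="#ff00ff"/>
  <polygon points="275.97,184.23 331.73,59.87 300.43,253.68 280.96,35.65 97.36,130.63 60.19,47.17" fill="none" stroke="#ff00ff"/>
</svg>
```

Since the viewBox matches the mm dimensions, user units are millimetres directly. The only transform is the Y-flip y_m = 269.35 − y_svg.

Shape 1 is a quadratic bezier drawn with `<path>`. Its stroke #ff00ff means engrave at S291, F3961. After flipping Y the toolpath is (129.88,109.16) → (130.34,102.17) → (126.20,95.24) → (117.47,88.36) → (104.15,81.55).

Shape 2 is a rectangle drawn with `<path>`. Its stroke #ff00ff means engrave at S291, F3961. After flipping Y the toolpath is (171.53,187.48) → (309.45,187.48) → (309.45,157.29) → (171.53,157.29) → (171.53,187.48), returning to the start.

Shape 3 is a cubic bezier drawn with `<path>`. Its stroke #ff00ff means engrave at S291, F3961. After flipping Y the toolpath is (276.03,235.89) → (238.90,219.98) → (173.33,169.15) → (115.41,116.17) → (101.21,93.77).

Shape 4 is a line segment drawn with `<polyline>`. Its stroke #ff00ff means engrave at S291, F3961. After flipping Y the toolpath is (195.04,52.56) → (130.17,38.88).

Shape 5 is a regular polygon drawn with `<path>`. Its stroke #ff00ff means engrave at S291, F3961. After flipping Y the toolpath is (287.17,208.23) → (283.20,199.95) → (274.54,196.90) → (266.26,200.87) → (263.21,209.53) → (267.18,217.81) → (275.84,220.86) → (284.12,216.89) → (287.17,208.23), returning to the start.

Shape 6 is a closed polygon drawn with `<polygon>`. Its stroke #ff00ff means engrave at S291, F3961. After flipping Y the toolpath is (275.97,85.12) → (331.73,209.48) → (300.43,15.67) → (280.96,233.70) → (97.36,138.72) → (60.19,222.18) → (275.97,85.12), returning to the start.

G21
G90
G0 X129.88 Y109.16
M3 S291
G01 X130.34 Y102.17 F3961
G01 X126.20 Y95.24
G01 X117.47 Y88.36
G01 X104.15 Y81.55
M5
G0 X171.53 Y187.48
M3 S291
G01 X309.45 Y187.48 F3961
G01 X309.45 Y157.29
G01 X171.53 Y157.29
G01 X171.53 Y187.48
M5
G0 X276.03 Y235.89
M3 S291
G01 X238.90 Y219.98 F3961
G01 X173.33 Y169.15
G01 X115.41 Y116.17
G01 X101.21 Y93.77
M5
G0 X195.04 Y52.56
M3 S291
G01 X130.17 Y38.88 F3961
M5
G0 X287.17 Y208.23
M3 S291
G01 X283.20 Y199.95 F3961
G01 X274.54 Y196.90
G01 X266.26 Y200.87
G01 X263.21 Y209.53
G01 X267.18 Y217.81
G01 X275.84 Y220.86
G01 X284.12 Y216.89
G01 X287.17 Y208.23
M5
G0 X275.97 Y85.12
M3 S291
G01 X331.73 Y209.48 F3961
G01 X300.43 Y15.67
G01 X280.96 Y233.70
G01 X97.36 Y138.72
G01 X60.19 Y222.18
G01 X275.97 Y85.12
M5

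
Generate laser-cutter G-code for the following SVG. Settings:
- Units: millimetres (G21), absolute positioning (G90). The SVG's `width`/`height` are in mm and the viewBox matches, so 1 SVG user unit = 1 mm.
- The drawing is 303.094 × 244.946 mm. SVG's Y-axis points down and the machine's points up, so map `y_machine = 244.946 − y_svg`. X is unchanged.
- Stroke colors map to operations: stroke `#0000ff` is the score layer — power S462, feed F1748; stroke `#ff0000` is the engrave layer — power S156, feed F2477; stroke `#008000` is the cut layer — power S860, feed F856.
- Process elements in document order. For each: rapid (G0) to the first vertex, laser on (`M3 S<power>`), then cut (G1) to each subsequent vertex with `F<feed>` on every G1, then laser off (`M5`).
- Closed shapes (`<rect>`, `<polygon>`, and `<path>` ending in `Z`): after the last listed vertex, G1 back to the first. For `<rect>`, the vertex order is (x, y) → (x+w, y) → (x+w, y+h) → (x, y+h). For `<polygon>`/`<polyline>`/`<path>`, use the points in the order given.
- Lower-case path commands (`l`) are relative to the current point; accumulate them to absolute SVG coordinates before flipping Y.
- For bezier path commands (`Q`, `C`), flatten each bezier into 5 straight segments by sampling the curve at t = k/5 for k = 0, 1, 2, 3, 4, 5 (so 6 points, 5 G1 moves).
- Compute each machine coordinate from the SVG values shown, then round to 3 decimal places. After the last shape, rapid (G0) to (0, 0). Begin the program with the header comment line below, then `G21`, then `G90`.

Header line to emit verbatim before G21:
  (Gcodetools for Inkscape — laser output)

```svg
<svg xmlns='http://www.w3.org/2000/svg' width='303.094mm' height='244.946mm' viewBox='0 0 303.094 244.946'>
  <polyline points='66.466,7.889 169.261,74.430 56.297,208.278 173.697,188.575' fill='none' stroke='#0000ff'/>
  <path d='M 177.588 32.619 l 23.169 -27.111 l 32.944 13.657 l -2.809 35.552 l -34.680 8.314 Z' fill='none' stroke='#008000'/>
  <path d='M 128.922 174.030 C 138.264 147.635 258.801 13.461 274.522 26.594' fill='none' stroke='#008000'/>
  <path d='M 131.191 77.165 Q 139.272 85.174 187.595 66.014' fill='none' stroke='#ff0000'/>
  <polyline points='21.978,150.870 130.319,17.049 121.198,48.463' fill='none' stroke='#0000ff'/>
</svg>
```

viewBox `0 0 303.094 244.946` with mm width/height → 1 unit = 1 mm. Flip: y_m = 244.946 − y_svg.

**Shape 1** — `<polyline>` open polyline, stroke `#0000ff` → score (S462, F1748). Machine vertices: (66.466,237.057) → (169.261,170.516) → (56.297,36.668) → (173.697,56.371). Open path.

**Shape 2** — `<path>` regular polygon, stroke `#008000` → cut (S860, F856). Machine vertices: (177.588,212.327) → (200.757,239.438) → (233.701,225.781) → (230.892,190.229) → (196.212,181.915) → (177.588,212.327). Closed: final G1 returns to the first vertex.

**Shape 3** — `<path>` cubic bezier, stroke `#008000` → cut (S860, F856). Control points (SVG): P0=(128.922,174.030), P1=(138.264,147.635), P2=(258.801,13.461), P3=(274.522,26.594); sampled at t=k/5. Machine vertices: (128.922,70.916) → (146.143,97.646) → (179.681,137.998) → (219.170,179.730) → (254.240,210.596) → (274.522,218.352). Open path.

**Shape 4** — `<path>` quadratic bezier, stroke `#ff0000` → engrave (S156, F2477). Control points (SVG): P0=(131.191,77.165), P1=(139.272,85.174), P2=(187.595,66.014); sampled at t=k/5. Machine vertices: (131.191,167.781) → (136.033,165.664) → (144.095,165.721) → (155.375,167.951) → (169.875,172.355) → (187.595,178.932). Open path.

**Shape 5** — `<polyline>` open polyline, stroke `#0000ff` → score (S462, F1748). Machine vertices: (21.978,94.076) → (130.319,227.897) → (121.198,196.483). Open path.

(Gcodetools for Inkscape — laser output)
G21
G90
G0 X66.466 Y237.057
M3 S462
G1 X169.261 Y170.516 F1748
G1 X56.297 Y36.668 F1748
G1 X173.697 Y56.371 F1748
M5
G0 X177.588 Y212.327
M3 S860
G1 X200.757 Y239.438 F856
G1 X233.701 Y225.781 F856
G1 X230.892 Y190.229 F856
G1 X196.212 Y181.915 F856
G1 X177.588 Y212.327 F856
M5
G0 X128.922 Y70.916
M3 S860
G1 X146.143 Y97.646 F856
G1 X179.681 Y137.998 F856
G1 X219.170 Y179.730 F856
G1 X254.240 Y210.596 F856
G1 X274.522 Y218.352 F856
M5
G0 X131.191 Y167.781
M3 S156
G1 X136.033 Y165.664 F2477
G1 X144.095 Y165.721 F2477
G1 X155.375 Y167.951 F2477
G1 X169.875 Y172.355 F2477
G1 X187.595 Y178.932 F2477
M5
G0 X21.978 Y94.076
M3 S462
G1 X130.319 Y227.897 F1748
G1 X121.198 Y196.483 F1748
M5
G0 X0.000 Y0.000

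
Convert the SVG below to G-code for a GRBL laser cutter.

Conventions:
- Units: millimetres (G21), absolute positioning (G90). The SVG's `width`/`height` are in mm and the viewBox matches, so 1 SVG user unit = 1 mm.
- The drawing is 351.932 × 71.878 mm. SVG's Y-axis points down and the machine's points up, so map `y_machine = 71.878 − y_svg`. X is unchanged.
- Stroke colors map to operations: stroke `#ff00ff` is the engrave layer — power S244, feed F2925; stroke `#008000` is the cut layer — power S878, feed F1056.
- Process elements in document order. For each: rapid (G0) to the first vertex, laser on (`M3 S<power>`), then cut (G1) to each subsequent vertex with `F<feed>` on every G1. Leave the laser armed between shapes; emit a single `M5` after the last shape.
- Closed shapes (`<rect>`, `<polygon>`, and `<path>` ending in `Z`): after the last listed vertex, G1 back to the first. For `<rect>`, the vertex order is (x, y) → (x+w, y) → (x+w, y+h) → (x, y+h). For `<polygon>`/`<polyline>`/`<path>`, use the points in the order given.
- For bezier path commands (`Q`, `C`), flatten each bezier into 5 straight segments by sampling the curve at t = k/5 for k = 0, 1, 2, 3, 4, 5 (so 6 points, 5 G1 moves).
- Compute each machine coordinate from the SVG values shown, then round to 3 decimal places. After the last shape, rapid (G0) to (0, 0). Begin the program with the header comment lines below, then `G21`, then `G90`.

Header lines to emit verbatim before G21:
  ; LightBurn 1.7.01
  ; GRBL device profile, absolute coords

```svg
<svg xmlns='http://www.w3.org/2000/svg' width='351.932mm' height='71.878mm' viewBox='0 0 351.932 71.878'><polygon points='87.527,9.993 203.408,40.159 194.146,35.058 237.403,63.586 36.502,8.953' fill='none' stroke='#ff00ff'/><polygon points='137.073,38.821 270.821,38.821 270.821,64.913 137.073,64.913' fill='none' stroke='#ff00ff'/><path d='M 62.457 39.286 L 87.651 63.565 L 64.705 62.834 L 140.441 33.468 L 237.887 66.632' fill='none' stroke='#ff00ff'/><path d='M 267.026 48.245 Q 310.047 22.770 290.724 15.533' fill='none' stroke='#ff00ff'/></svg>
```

; LightBurn 1.7.01
; GRBL device profile, absolute coords
G21
G90
G0 X87.527 Y61.885
M3 S244
G1 X203.408 Y31.719 F2925
G1 X194.146 Y36.820 F2925
G1 X237.403 Y8.292 F2925
G1 X36.502 Y62.925 F2925
G1 X87.527 Y61.885 F2925
G0 X137.073 Y33.057
M3 S244
G1 X270.821 Y33.057 F2925
G1 X270.821 Y6.965 F2925
G1 X137.073 Y6.965 F2925
G1 X137.073 Y33.057 F2925
G0 X62.457 Y32.592
M3 S244
G1 X87.651 Y8.313 F2925
G1 X64.705 Y9.044 F2925
G1 X140.441 Y38.410 F2925
G1 X237.887 Y5.246 F2925
G0 X267.026 Y23.633
M3 S244
G1 X281.741 Y33.093 F2925
G1 X291.468 Y41.095 F2925
G1 X296.207 Y47.637 F2925
G1 X295.959 Y52.721 F2925
G1 X290.724 Y56.345 F2925
M5
G0 X0.000 Y0.000

1 u = 1 mm; y_m = 71.878 − y.

[1] `<polygon>` closed polygon, #ff00ff→engrave S244 F2925: (87.527,61.885) → (203.408,31.719) → (194.146,36.820) → (237.403,8.292) → (36.502,62.925) → (87.527,61.885) (closed)

[2] `<polygon>` rectangle, #ff00ff→engrave S244 F2925: (137.073,33.057) → (270.821,33.057) → (270.821,6.965) → (137.073,6.965) → (137.073,33.057) (closed)

[3] `<path>` open polyline, #ff00ff→engrave S244 F2925: (62.457,32.592) → (87.651,8.313) → (64.705,9.044) → (140.441,38.410) → (237.887,5.246)

[4] `<path>` quadratic bezier, #ff00ff→engrave S244 F2925: (267.026,23.633) → (281.741,33.093) → (291.468,41.095) → (296.207,47.637) → (295.959,52.721) → (290.724,56.345)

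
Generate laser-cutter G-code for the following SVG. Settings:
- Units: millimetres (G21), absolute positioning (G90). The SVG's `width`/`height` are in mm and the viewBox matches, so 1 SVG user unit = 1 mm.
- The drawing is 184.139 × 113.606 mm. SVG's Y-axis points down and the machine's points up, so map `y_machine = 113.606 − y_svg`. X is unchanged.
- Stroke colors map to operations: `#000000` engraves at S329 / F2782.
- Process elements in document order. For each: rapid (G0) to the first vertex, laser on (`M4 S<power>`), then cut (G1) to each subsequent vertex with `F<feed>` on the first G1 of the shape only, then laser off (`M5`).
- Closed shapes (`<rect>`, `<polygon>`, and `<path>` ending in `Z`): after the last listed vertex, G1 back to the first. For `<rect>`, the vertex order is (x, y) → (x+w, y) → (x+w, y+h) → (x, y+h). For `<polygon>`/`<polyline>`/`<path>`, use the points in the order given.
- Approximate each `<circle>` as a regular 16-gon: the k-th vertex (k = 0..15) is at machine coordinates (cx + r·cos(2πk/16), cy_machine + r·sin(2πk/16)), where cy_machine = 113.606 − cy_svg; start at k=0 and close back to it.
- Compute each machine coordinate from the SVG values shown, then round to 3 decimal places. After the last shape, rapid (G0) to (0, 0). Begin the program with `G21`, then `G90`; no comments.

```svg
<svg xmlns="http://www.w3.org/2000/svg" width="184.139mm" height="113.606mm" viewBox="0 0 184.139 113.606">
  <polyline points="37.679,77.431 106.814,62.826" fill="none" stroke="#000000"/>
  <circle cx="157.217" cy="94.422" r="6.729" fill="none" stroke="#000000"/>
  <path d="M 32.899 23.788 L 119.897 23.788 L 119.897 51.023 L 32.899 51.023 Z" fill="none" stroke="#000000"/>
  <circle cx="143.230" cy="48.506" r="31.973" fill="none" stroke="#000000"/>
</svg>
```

G21
G90
G0 X37.679 Y36.175
M4 S329
G1 X106.814 Y50.780 F2782
M5
G0 X163.946 Y19.184
M4 S329
G1 X163.434 Y21.759 F2782
G1 X161.975 Y23.942
G1 X159.792 Y25.401
G1 X157.217 Y25.913
G1 X154.642 Y25.401
G1 X152.459 Y23.942
G1 X151.000 Y21.759
G1 X150.488 Y19.184
G1 X151.000 Y16.609
G1 X152.459 Y14.426
G1 X154.642 Y12.967
G1 X157.217 Y12.455
G1 X159.792 Y12.967
G1 X161.975 Y14.426
G1 X163.434 Y16.609
G1 X163.946 Y19.184
M5
G0 X32.899 Y89.818
M4 S329
G1 X119.897 Y89.818 F2782
G1 X119.897 Y62.583
G1 X32.899 Y62.583
G1 X32.899 Y89.818
M5
G0 X175.203 Y65.100
M4 S329
G1 X172.769 Y77.336 F2782
G1 X165.838 Y87.708
G1 X155.466 Y94.639
G1 X143.230 Y97.073
G1 X130.994 Y94.639
G1 X120.622 Y87.708
G1 X113.691 Y77.336
G1 X111.257 Y65.100
G1 X113.691 Y52.864
G1 X120.622 Y42.492
G1 X130.994 Y35.561
G1 X143.230 Y33.127
G1 X155.466 Y35.561
G1 X165.838 Y42.492
G1 X172.769 Y52.864
G1 X175.203 Y65.100
M5
G0 X0.000 Y0.000

1 u = 1 mm; y_m = 113.606 − y.

[1] `<polyline>` line segment, #000000→engrave S329 F2782: (37.679,36.175) → (106.814,50.780)

[2] `<circle>` circle, #000000→engrave S329 F2782: (163.946,19.184) → (163.434,21.759) → (161.975,23.942) → (159.792,25.401) → (157.217,25.913) → (154.642,25.401) → (152.459,23.942) → (151.000,21.759) → (150.488,19.184) → (151.000,16.609) → (152.459,14.426) → (154.642,12.967) → (157.217,12.455) → (159.792,12.967) → (161.975,14.426) → (163.434,16.609) → (163.946,19.184) (closed)

[3] `<path>` rectangle, #000000→engrave S329 F2782: (32.899,89.818) → (119.897,89.818) → (119.897,62.583) → (32.899,62.583) → (32.899,89.818) (closed)

[4] `<circle>` circle, #000000→engrave S329 F2782: (175.203,65.100) → (172.769,77.336) → (165.838,87.708) → (155.466,94.639) → (143.230,97.073) → (130.994,94.639) → (120.622,87.708) → (113.691,77.336) → (111.257,65.100) → (113.691,52.864) → (120.622,42.492) → (130.994,35.561) → (143.230,33.127) → (155.466,35.561) → (165.838,42.492) → (172.769,52.864) → (175.203,65.100) (closed)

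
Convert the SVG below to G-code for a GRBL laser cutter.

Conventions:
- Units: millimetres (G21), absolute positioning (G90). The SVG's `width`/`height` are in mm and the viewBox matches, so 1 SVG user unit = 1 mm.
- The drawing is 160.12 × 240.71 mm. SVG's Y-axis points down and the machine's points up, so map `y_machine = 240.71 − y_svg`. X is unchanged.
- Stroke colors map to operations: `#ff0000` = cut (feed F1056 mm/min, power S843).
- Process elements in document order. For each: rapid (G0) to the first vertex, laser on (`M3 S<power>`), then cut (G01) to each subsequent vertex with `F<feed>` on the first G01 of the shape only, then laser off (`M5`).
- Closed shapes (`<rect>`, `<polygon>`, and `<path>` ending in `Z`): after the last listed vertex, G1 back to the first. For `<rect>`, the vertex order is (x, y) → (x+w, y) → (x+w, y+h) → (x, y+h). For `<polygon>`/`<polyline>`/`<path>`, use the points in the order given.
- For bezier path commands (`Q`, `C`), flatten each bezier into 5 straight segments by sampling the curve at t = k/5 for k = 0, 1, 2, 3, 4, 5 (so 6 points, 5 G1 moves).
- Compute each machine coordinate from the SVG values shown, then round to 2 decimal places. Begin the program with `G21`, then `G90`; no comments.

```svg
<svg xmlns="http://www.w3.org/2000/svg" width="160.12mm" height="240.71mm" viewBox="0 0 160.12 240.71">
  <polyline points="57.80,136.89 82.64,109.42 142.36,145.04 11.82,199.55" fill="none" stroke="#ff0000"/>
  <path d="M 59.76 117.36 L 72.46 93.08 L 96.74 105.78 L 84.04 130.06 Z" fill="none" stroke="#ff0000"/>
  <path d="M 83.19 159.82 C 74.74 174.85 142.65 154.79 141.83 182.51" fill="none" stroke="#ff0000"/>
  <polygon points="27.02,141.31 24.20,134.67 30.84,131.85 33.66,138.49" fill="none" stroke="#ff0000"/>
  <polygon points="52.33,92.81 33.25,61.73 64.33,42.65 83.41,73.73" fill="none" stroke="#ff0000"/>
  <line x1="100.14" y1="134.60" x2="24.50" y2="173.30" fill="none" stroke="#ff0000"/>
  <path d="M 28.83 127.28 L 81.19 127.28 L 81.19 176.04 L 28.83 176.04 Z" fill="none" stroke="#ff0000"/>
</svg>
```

1 u = 1 mm; y_m = 240.71 − y.

[1] `<polyline>` open polyline, #ff0000→cut S843 F1056: (57.80,103.82) → (82.64,131.29) → (142.36,95.67) → (11.82,41.16)

[2] `<path>` regular polygon, #ff0000→cut S843 F1056: (59.76,123.35) → (72.46,147.63) → (96.74,134.93) → (84.04,110.65) → (59.76,123.35) (closed)

[3] `<path>` cubic bezier, #ff0000→cut S843 F1056: (83.19,80.89) → (86.12,75.42) → (100.42,74.39) → (119.11,73.83) → (135.24,69.76) → (141.83,58.20)

[4] `<polygon>` regular polygon, #ff0000→cut S843 F1056: (27.02,99.40) → (24.20,106.04) → (30.84,108.86) → (33.66,102.22) → (27.02,99.40) (closed)

[5] `<polygon>` regular polygon, #ff0000→cut S843 F1056: (52.33,147.90) → (33.25,178.98) → (64.33,198.06) → (83.41,166.98) → (52.33,147.90) (closed)

[6] `<line>` line segment, #ff0000→cut S843 F1056: (100.14,106.11) → (24.50,67.41)

[7] `<path>` rectangle, #ff0000→cut S843 F1056: (28.83,113.43) → (81.19,113.43) → (81.19,64.67) → (28.83,64.67) → (28.83,113.43) (closed)

G21
G90
G0 X57.80 Y103.82
M3 S843
G01 X82.64 Y131.29 F1056
G01 X142.36 Y95.67
G01 X11.82 Y41.16
M5
G0 X59.76 Y123.35
M3 S843
G01 X72.46 Y147.63 F1056
G01 X96.74 Y134.93
G01 X84.04 Y110.65
G01 X59.76 Y123.35
M5
G0 X83.19 Y80.89
M3 S843
G01 X86.12 Y75.42 F1056
G01 X100.42 Y74.39
G01 X119.11 Y73.83
G01 X135.24 Y69.76
G01 X141.83 Y58.20
M5
G0 X27.02 Y99.40
M3 S843
G01 X24.20 Y106.04 F1056
G01 X30.84 Y108.86
G01 X33.66 Y102.22
G01 X27.02 Y99.40
M5
G0 X52.33 Y147.90
M3 S843
G01 X33.25 Y178.98 F1056
G01 X64.33 Y198.06
G01 X83.41 Y166.98
G01 X52.33 Y147.90
M5
G0 X100.14 Y106.11
M3 S843
G01 X24.50 Y67.41 F1056
M5
G0 X28.83 Y113.43
M3 S843
G01 X81.19 Y113.43 F1056
G01 X81.19 Y64.67
G01 X28.83 Y64.67
G01 X28.83 Y113.43
M5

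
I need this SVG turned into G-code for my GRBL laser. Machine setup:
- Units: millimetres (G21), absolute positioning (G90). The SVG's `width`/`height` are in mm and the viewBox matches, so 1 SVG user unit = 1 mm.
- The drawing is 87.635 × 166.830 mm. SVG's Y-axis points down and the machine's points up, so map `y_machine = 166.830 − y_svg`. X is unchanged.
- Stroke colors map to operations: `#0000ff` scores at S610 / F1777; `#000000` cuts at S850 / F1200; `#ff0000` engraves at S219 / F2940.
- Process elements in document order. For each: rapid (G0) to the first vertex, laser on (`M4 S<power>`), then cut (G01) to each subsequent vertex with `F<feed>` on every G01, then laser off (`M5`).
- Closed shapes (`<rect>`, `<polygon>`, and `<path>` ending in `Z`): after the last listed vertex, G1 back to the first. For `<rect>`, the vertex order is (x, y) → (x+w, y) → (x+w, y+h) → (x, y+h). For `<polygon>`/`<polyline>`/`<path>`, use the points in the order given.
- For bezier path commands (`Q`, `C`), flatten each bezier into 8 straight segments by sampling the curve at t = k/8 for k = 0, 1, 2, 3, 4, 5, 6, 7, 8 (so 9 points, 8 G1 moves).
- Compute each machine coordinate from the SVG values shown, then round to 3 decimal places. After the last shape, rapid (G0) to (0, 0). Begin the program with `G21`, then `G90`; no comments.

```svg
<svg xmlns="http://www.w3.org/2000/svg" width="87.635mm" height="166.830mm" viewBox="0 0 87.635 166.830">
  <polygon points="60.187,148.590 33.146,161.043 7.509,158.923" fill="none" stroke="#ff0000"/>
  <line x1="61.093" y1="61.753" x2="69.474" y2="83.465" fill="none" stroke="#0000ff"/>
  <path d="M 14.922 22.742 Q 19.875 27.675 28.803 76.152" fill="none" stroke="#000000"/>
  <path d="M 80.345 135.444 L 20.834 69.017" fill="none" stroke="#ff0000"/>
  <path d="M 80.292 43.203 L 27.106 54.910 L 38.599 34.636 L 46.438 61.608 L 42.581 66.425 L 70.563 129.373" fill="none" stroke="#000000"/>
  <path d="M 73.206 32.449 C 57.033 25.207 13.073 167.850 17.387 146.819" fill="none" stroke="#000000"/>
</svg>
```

G21
G90
G0 X60.187 Y18.240
M4 S219
G01 X33.146 Y5.787 F2940
G01 X7.509 Y7.907 F2940
G01 X60.187 Y18.240 F2940
M5
G0 X61.093 Y105.077
M4 S610
G01 X69.474 Y83.365 F1777
M5
G0 X14.922 Y144.088
M4 S850
G01 X16.222 Y142.174 F1200
G01 X17.647 Y138.900 F1200
G01 X19.196 Y134.265 F1200
G01 X20.869 Y128.269 F1200
G01 X22.666 Y120.912 F1200
G01 X24.587 Y112.195 F1200
G01 X26.633 Y102.117 F1200
G01 X28.803 Y90.678 F1200
M5
G0 X80.345 Y31.386
M4 S219
G01 X20.834 Y97.813 F2940
M5
G0 X80.292 Y123.627
M4 S850
G01 X27.106 Y111.920 F1200
G01 X38.599 Y132.194 F1200
G01 X46.438 Y105.222 F1200
G01 X42.581 Y100.405 F1200
G01 X70.563 Y37.457 F1200
M5
G0 X73.206 Y134.381
M4 S850
G01 X65.987 Y130.683 F1200
G01 X57.055 Y116.608 F1200
G01 X47.300 Y95.831 F1200
G01 X37.614 Y72.025 F1200
G01 X28.888 Y48.866 F1200
G01 X22.014 Y30.027 F1200
G01 X17.884 Y19.184 F1200
G01 X17.387 Y20.011 F1200
M5
G0 X0.000 Y0.000

Since the viewBox matches the mm dimensions, user units are millimetres directly. The only transform is the Y-flip y_m = 166.830 − y_svg.

Shape 1 is a closed polygon drawn with `<polygon>`. Its stroke #ff0000 means engrave at S219, F2940. After flipping Y the toolpath is (60.187,18.240) → (33.146,5.787) → (7.509,7.907) → (60.187,18.240), returning to the start.

Shape 2 is a line segment drawn with `<line>`. Its stroke #0000ff means score at S610, F1777. After flipping Y the toolpath is (61.093,105.077) → (69.474,83.365).

Shape 3 is a quadratic bezier drawn with `<path>`. Its stroke #000000 means cut at S850, F1200. After flipping Y the toolpath is (14.922,144.088) → (16.222,142.174) → (17.647,138.900) → (19.196,134.265) → (20.869,128.269) → (22.666,120.912) → (24.587,112.195) → (26.633,102.117) → (28.803,90.678).

Shape 4 is a line segment drawn with `<path>`. Its stroke #ff0000 means engrave at S219, F2940. After flipping Y the toolpath is (80.345,31.386) → (20.834,97.813).

Shape 5 is a open polyline drawn with `<path>`. Its stroke #000000 means cut at S850, F1200. After flipping Y the toolpath is (80.292,123.627) → (27.106,111.920) → (38.599,132.194) → (46.438,105.222) → (42.581,100.405) → (70.563,37.457).

Shape 6 is a cubic bezier drawn with `<path>`. Its stroke #000000 means cut at S850, F1200. After flipping Y the toolpath is (73.206,134.381) → (65.987,130.683) → (57.055,116.608) → (47.300,95.831) → (37.614,72.025) → (28.888,48.866) → (22.014,30.027) → (17.884,19.184) → (17.387,20.011).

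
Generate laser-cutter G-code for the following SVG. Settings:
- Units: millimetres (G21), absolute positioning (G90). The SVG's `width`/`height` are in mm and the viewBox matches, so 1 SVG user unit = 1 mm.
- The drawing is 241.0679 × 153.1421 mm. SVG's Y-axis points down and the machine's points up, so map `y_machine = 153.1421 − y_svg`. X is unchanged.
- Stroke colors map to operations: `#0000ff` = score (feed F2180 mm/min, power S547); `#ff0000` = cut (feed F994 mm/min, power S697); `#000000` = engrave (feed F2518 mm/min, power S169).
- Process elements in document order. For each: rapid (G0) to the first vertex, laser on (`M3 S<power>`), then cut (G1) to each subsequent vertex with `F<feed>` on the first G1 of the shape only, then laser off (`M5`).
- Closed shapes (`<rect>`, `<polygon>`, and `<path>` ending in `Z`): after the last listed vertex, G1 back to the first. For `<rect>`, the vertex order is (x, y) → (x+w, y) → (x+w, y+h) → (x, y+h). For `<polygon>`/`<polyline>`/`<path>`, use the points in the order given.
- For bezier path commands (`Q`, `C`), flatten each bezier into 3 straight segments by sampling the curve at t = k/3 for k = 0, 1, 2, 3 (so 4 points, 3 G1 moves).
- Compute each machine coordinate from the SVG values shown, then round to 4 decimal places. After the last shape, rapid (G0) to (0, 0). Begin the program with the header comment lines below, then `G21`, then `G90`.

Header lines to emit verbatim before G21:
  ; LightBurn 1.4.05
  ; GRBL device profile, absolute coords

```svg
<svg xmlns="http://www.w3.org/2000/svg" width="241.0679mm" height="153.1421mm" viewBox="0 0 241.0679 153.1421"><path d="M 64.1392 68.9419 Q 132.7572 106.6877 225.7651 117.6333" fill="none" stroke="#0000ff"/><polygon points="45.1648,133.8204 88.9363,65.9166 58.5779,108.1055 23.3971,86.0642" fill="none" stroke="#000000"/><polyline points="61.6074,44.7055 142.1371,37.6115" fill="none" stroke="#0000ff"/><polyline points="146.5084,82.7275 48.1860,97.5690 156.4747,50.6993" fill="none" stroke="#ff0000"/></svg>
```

Since the viewBox matches the mm dimensions, user units are millimetres directly. The only transform is the Y-flip y_m = 153.1421 − y_svg.

Shape 1 is a quadratic bezier drawn with `<path>`. Its stroke #0000ff means score at S547, F2180. After flipping Y the toolpath is (64.1392,84.2002) → (112.5945,62.0141) → (166.4698,45.7837) → (225.7651,35.5088).

Shape 2 is a closed polygon drawn with `<polygon>`. Its stroke #000000 means engrave at S169, F2518. After flipping Y the toolpath is (45.1648,19.3217) → (88.9363,87.2255) → (58.5779,45.0366) → (23.3971,67.0779) → (45.1648,19.3217), returning to the start.

Shape 3 is a line segment drawn with `<polyline>`. Its stroke #0000ff means score at S547, F2180. After flipping Y the toolpath is (61.6074,108.4366) → (142.1371,115.5306).

Shape 4 is a open polyline drawn with `<polyline>`. Its stroke #ff0000 means cut at S697, F994. After flipping Y the toolpath is (146.5084,70.4146) → (48.1860,55.5731) → (156.4747,102.4428).

; LightBurn 1.4.05
; GRBL device profile, absolute coords
G21
G90
G0 X64.1392 Y84.2002
M3 S547
G1 X112.5945 Y62.0141 F2180
G1 X166.4698 Y45.7837
G1 X225.7651 Y35.5088
M5
G0 X45.1648 Y19.3217
M3 S169
G1 X88.9363 Y87.2255 F2518
G1 X58.5779 Y45.0366
G1 X23.3971 Y67.0779
G1 X45.1648 Y19.3217
M5
G0 X61.6074 Y108.4366
M3 S547
G1 X142.1371 Y115.5306 F2180
M5
G0 X146.5084 Y70.4146
M3 S697
G1 X48.1860 Y55.5731 F994
G1 X156.4747 Y102.4428
M5
G0 X0.0000 Y0.0000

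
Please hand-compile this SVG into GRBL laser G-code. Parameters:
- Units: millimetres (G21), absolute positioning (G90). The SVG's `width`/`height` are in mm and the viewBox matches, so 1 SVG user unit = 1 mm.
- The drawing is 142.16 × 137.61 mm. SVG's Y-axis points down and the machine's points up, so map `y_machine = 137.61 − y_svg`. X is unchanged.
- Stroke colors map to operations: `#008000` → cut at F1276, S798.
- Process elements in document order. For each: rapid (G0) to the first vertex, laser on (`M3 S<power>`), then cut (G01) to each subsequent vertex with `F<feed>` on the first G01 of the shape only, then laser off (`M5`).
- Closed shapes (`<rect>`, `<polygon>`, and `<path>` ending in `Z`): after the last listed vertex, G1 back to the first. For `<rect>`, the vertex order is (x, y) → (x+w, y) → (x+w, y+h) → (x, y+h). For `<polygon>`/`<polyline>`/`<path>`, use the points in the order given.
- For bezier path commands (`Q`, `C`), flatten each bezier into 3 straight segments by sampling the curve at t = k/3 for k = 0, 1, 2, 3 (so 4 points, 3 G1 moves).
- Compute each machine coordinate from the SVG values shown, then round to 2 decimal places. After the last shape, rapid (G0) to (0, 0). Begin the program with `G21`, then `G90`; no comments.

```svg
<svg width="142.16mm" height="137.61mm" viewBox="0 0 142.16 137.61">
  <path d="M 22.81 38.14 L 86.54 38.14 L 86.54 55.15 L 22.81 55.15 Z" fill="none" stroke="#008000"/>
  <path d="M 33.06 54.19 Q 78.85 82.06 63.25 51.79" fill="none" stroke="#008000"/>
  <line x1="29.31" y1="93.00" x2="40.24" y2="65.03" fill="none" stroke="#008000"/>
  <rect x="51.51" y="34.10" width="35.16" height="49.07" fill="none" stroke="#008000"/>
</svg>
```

G21
G90
G0 X22.81 Y99.47
M3 S798
G01 X86.54 Y99.47 F1276
G01 X86.54 Y82.46
G01 X22.81 Y82.46
G01 X22.81 Y99.47
M5
G0 X33.06 Y83.42
M3 S798
G01 X56.77 Y71.30 F1276
G01 X66.83 Y72.10
G01 X63.25 Y85.82
M5
G0 X29.31 Y44.61
M3 S798
G01 X40.24 Y72.58 F1276
M5
G0 X51.51 Y103.51
M3 S798
G01 X86.67 Y103.51 F1276
G01 X86.67 Y54.44
G01 X51.51 Y54.44
G01 X51.51 Y103.51
M5
G0 X0.00 Y0.00

1 u = 1 mm; y_m = 137.61 − y.

[1] `<path>` rectangle, #008000→cut S798 F1276: (22.81,99.47) → (86.54,99.47) → (86.54,82.46) → (22.81,82.46) → (22.81,99.47) (closed)

[2] `<path>` quadratic bezier, #008000→cut S798 F1276: (33.06,83.42) → (56.77,71.30) → (66.83,72.10) → (63.25,85.82)

[3] `<line>` line segment, #008000→cut S798 F1276: (29.31,44.61) → (40.24,72.58)

[4] `<rect>` rectangle, #008000→cut S798 F1276: (51.51,103.51) → (86.67,103.51) → (86.67,54.44) → (51.51,54.44) → (51.51,103.51) (closed)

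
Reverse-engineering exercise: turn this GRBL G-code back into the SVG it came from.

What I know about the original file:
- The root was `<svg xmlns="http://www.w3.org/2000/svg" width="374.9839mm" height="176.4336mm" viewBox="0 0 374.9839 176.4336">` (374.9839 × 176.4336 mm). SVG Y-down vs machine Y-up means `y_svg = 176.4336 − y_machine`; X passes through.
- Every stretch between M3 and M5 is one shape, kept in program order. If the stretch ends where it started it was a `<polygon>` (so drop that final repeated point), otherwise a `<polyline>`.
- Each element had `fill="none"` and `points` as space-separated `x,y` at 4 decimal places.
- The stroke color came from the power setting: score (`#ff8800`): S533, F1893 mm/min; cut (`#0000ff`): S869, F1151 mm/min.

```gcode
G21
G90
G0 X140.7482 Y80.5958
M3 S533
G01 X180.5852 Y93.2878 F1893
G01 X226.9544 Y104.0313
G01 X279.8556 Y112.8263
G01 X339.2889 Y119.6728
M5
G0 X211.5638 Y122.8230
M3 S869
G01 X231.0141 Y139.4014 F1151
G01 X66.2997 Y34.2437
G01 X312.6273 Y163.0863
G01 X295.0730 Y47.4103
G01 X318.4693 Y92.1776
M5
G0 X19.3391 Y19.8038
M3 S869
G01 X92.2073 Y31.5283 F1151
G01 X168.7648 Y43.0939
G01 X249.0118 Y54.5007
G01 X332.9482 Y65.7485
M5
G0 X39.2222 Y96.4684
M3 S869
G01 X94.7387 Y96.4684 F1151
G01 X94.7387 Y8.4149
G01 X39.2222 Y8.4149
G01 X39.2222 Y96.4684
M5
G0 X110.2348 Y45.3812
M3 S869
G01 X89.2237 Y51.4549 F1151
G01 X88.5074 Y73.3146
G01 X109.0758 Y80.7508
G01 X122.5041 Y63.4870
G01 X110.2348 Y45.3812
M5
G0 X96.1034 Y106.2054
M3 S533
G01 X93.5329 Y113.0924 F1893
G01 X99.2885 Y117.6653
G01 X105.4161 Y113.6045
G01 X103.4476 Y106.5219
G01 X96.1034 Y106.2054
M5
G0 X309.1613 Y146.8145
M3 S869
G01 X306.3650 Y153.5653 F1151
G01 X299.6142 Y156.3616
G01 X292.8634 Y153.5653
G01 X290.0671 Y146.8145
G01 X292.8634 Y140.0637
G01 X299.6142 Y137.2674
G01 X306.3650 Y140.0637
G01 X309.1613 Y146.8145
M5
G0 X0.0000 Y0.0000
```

y_svg = 176.4336 − y_m.

[1] S533→`#ff8800` (score); open run; points: 140.7482,95.8378 180.5852,83.1458 226.9544,72.4023 279.8556,63.6073 339.2889,56.7608

[2] S869→`#0000ff` (cut); open run; points: 211.5638,53.6106 231.0141,37.0322 66.2997,142.1899 312.6273,13.3473 295.0730,129.0233 318.4693,84.2560

[3] S869→`#0000ff` (cut); open run; points: 19.3391,156.6298 92.2073,144.9053 168.7648,133.3397 249.0118,121.9329 332.9482,110.6851

[4] S869→`#0000ff` (cut); closed run; points: 39.2222,79.9652 94.7387,79.9652 94.7387,168.0187 39.2222,168.0187

[5] S869→`#0000ff` (cut); closed run; points: 110.2348,131.0524 89.2237,124.9787 88.5074,103.1190 109.0758,95.6828 122.5041,112.9466

[6] S533→`#ff8800` (score); closed run; points: 96.1034,70.2282 93.5329,63.3412 99.2885,58.7683 105.4161,62.8291 103.4476,69.9117

[7] S869→`#0000ff` (cut); closed run; points: 309.1613,29.6191 306.3650,22.8683 299.6142,20.0720 292.8634,22.8683 290.0671,29.6191 292.8634,36.3699 299.6142,39.1662 306.3650,36.3699

<svg xmlns="http://www.w3.org/2000/svg" width="374.9839mm" height="176.4336mm" viewBox="0 0 374.9839 176.4336">
  <polyline points="140.7482,95.8378 180.5852,83.1458 226.9544,72.4023 279.8556,63.6073 339.2889,56.7608" fill="none" stroke="#ff8800"/>
  <polyline points="211.5638,53.6106 231.0141,37.0322 66.2997,142.1899 312.6273,13.3473 295.0730,129.0233 318.4693,84.2560" fill="none" stroke="#0000ff"/>
  <polyline points="19.3391,156.6298 92.2073,144.9053 168.7648,133.3397 249.0118,121.9329 332.9482,110.6851" fill="none" stroke="#0000ff"/>
  <polygon points="39.2222,79.9652 94.7387,79.9652 94.7387,168.0187 39.2222,168.0187" fill="none" stroke="#0000ff"/>
  <polygon points="110.2348,131.0524 89.2237,124.9787 88.5074,103.1190 109.0758,95.6828 122.5041,112.9466" fill="none" stroke="#0000ff"/>
  <polygon points="96.1034,70.2282 93.5329,63.3412 99.2885,58.7683 105.4161,62.8291 103.4476,69.9117" fill="none" stroke="#ff8800"/>
  <polygon points="309.1613,29.6191 306.3650,22.8683 299.6142,20.0720 292.8634,22.8683 290.0671,29.6191 292.8634,36.3699 299.6142,39.1662 306.3650,36.3699" fill="none" stroke="#0000ff"/>
</svg>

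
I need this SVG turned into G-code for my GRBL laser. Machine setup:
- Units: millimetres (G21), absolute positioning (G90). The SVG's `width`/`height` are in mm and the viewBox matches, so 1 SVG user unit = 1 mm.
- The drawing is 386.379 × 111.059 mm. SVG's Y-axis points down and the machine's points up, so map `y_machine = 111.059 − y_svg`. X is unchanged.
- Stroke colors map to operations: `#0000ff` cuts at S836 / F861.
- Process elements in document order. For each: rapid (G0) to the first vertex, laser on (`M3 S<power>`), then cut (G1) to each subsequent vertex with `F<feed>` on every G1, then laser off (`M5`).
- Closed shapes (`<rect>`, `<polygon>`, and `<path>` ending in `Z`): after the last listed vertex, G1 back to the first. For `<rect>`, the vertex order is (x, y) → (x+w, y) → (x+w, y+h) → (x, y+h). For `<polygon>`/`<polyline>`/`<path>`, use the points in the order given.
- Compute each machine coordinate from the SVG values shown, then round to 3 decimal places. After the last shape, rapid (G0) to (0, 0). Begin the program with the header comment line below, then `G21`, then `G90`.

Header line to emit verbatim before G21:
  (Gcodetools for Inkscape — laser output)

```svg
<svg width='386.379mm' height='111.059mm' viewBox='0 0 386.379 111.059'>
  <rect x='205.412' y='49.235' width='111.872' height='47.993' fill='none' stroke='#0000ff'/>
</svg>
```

(Gcodetools for Inkscape — laser output)
G21
G90
G0 X205.412 Y61.824
M3 S836
G1 X317.284 Y61.824 F861
G1 X317.284 Y13.831 F861
G1 X205.412 Y13.831 F861
G1 X205.412 Y61.824 F861
M5
G0 X0.000 Y0.000

viewBox `0 0 386.379 111.059` with mm width/height → 1 unit = 1 mm. Flip: y_m = 111.059 − y_svg.

**Shape 1** — `<rect>` rectangle, stroke `#0000ff` → cut (S836, F861). Machine vertices: (205.412,61.824) → (317.284,61.824) → (317.284,13.831) → (205.412,13.831) → (205.412,61.824). Closed: final G1 returns to the first vertex.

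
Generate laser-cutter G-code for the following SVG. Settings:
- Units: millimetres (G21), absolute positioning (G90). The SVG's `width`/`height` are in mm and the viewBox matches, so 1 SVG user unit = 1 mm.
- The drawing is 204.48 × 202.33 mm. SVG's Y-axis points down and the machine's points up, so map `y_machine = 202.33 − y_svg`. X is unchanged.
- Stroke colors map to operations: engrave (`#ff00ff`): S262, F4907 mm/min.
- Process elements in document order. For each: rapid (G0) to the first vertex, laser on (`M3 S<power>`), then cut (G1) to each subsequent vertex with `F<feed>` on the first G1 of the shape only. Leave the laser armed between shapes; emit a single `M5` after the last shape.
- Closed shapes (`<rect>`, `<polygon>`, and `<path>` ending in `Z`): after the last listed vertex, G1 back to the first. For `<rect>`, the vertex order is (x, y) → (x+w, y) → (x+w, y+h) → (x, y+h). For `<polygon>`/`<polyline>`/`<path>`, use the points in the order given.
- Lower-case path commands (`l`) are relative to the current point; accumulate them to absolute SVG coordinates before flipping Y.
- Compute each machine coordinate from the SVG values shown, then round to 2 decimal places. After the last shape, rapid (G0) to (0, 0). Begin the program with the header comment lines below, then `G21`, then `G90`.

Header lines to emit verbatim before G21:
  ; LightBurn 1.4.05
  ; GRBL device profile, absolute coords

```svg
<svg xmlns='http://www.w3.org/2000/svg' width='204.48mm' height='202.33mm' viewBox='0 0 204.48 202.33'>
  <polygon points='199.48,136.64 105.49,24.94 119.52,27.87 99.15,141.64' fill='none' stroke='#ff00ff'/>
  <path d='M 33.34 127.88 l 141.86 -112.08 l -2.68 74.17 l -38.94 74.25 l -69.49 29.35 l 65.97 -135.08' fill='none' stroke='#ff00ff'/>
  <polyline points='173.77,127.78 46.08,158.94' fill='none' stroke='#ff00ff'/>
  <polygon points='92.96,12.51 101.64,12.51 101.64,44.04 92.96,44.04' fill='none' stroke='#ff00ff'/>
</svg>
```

; LightBurn 1.4.05
; GRBL device profile, absolute coords
G21
G90
G0 X199.48 Y65.69
M3 S262
G1 X105.49 Y177.39 F4907
G1 X119.52 Y174.46
G1 X99.15 Y60.69
G1 X199.48 Y65.69
G0 X33.34 Y74.45
M3 S262
G1 X175.20 Y186.53 F4907
G1 X172.52 Y112.36
G1 X133.58 Y38.11
G1 X64.09 Y8.76
G1 X130.06 Y143.84
G0 X173.77 Y74.55
M3 S262
G1 X46.08 Y43.39 F4907
G0 X92.96 Y189.82
M3 S262
G1 X101.64 Y189.82 F4907
G1 X101.64 Y158.29
G1 X92.96 Y158.29
G1 X92.96 Y189.82
M5
G0 X0.00 Y0.00

viewBox `0 0 204.48 202.33` with mm width/height → 1 unit = 1 mm. Flip: y_m = 202.33 − y_svg.

**Shape 1** — `<polygon>` closed polygon, stroke `#ff00ff` → engrave (S262, F4907). Machine vertices: (199.48,65.69) → (105.49,177.39) → (119.52,174.46) → (99.15,60.69) → (199.48,65.69). Closed: final G1 returns to the first vertex.

**Shape 2** — `<path>` open polyline, stroke `#ff00ff` → engrave (S262, F4907). Machine vertices: (33.34,74.45) → (175.20,186.53) → (172.52,112.36) → (133.58,38.11) → (64.09,8.76) → (130.06,143.84). Open path.

**Shape 3** — `<polyline>` line segment, stroke `#ff00ff` → engrave (S262, F4907). Machine vertices: (173.77,74.55) → (46.08,43.39). Open path.

**Shape 4** — `<polygon>` rectangle, stroke `#ff00ff` → engrave (S262, F4907). Machine vertices: (92.96,189.82) → (101.64,189.82) → (101.64,158.29) → (92.96,158.29) → (92.96,189.82). Closed: final G1 returns to the first vertex.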